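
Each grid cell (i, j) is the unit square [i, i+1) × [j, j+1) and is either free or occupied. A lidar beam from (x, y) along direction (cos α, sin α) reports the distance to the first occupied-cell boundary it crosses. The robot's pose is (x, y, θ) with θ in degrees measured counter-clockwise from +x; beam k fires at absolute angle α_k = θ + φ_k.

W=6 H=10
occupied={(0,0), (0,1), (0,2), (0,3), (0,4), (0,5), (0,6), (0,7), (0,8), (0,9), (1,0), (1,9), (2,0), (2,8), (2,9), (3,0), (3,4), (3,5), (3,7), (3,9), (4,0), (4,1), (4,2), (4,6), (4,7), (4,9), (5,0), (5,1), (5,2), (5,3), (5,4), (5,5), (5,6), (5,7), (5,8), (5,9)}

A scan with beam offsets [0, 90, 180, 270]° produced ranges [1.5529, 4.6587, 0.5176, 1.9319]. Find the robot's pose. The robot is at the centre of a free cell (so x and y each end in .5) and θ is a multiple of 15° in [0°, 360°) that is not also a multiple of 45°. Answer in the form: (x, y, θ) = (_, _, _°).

(x, y, θ) = (2.5, 5.5, 165°)

The pose lattice has 24·16 = 384 candidates. Test each by forward raycasting.
  (3.5, 8.5, 15°): beam 2 = 0.5176 ≠ 4.6587 ✗
  (2.5, 3.5, 255°): beam 1 = 2.5882 ≠ 1.5529 ✗
  (3.5, 2.5, 150°): beam 1 = 2.8868 ≠ 1.5529 ✗
  (3.5, 6.5, 300°): beam 1 = 0.5774 ≠ 1.5529 ✗
  …
  (2.5, 5.5, 165°): r_1=1.5529, r_2=4.6587, r_3=0.5176, r_4=1.9319 — all match ✓
Unique over the lattice → pose = (2.5, 5.5, 165°).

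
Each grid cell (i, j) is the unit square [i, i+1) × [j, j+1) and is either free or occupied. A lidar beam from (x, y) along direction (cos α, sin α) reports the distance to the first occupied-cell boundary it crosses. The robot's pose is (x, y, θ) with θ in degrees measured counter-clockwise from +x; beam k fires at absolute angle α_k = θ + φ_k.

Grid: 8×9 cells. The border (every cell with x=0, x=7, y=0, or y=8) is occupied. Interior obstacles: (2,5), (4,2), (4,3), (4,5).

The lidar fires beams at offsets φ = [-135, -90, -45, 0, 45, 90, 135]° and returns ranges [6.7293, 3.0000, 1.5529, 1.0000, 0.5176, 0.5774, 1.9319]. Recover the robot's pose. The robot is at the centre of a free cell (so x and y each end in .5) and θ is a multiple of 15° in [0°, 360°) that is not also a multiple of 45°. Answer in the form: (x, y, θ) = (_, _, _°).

(x, y, θ) = (2.5, 1.5, 210°)

Candidates: 38 free-cell centres × 16 headings = 608 poses. Raycast each; keep the one whose scan matches to 4 dp.
  (4.5, 6.5, 15°): beam 1 = 0.5774 ≠ 6.7293 ✗
  (3.5, 4.5, 300°): beam 1 = 2.5882 ≠ 6.7293 ✗
  (3.5, 1.5, 105°): beam 1 = 1.0000 ≠ 6.7293 ✗
  (5.5, 7.5, 240°): beam 1 = 0.5176 ≠ 6.7293 ✗
  …
  (2.5, 1.5, 210°): r_1=6.7293, r_2=3.0000, r_3=1.5529, r_4=1.0000, r_5=0.5176, r_6=0.5774, r_7=1.9319 — all match ✓
No second candidate reproduces the full scan.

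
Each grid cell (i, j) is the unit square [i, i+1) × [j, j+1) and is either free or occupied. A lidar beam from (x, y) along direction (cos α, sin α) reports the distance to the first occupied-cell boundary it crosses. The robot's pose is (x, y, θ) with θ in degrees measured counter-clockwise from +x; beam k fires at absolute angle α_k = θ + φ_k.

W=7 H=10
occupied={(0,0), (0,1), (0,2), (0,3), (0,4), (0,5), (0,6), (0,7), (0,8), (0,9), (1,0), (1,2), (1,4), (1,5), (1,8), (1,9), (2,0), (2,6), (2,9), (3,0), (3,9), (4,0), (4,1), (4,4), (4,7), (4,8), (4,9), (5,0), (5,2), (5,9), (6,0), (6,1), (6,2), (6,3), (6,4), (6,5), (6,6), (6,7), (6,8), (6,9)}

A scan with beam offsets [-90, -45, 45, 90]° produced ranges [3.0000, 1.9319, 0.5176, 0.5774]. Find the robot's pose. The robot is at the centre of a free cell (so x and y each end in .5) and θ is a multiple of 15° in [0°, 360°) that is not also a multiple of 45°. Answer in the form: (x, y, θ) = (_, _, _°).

(x, y, θ) = (3.5, 1.5, 210°)

The pose lattice has 30·16 = 480 candidates. Test each by forward raycasting.
  (1.5, 3.5, 60°): beam 2 = 2.5882 ≠ 1.9319 ✗
  (5.5, 8.5, 30°): beam 1 = 1.0000 ≠ 3.0000 ✗
  (2.5, 2.5, 60°): beam 1 = 1.7321 ≠ 3.0000 ✗
  …
  (3.5, 1.5, 210°): r_1=3.0000, r_2=1.9319, r_3=0.5176, r_4=0.5774 — all match ✓
Unique over the lattice → pose = (3.5, 1.5, 210°).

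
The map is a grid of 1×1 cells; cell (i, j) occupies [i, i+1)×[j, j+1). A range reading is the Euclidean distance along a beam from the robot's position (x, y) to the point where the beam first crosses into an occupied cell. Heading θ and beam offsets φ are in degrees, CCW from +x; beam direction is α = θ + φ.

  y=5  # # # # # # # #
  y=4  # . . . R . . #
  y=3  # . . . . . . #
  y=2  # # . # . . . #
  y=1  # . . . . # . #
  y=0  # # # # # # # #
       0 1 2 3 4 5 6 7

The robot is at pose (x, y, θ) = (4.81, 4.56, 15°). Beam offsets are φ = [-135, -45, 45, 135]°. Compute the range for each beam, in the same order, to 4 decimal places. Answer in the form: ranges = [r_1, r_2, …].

ranges = [1.8013, 2.5288, 0.5081, 0.8800]

beam 1: φ=-135°, α=240°
  d=(-0.5000,-0.8660)  start (4,4)  tX=1.6200 tY=0.6466  stride 1/|dx|=2.0000 1/|dy|=1.1547
    cross y-line → (4,3), t=0.6466
    cross x-line → (3,3), t=1.6200
    cross y-line → (3,2), t=1.8013 (wall)
  → r_1 = 1.8013
beam 2: φ=-45°, α=330°
  d=(0.8660,-0.5000)  start (4,4)  tX=0.2194 tY=1.1200  stride 1/|dx|=1.1547 1/|dy|=2.0000
    cross x-line → (5,4), t=0.2194
    cross y-line → (5,3), t=1.1200
    cross x-line → (6,3), t=1.3741
    cross x-line → (7,3), t=2.5288 (wall)
  → r_2 = 2.5288
beam 3: φ=45°, α=60°
  d=(0.5000,0.8660)  start (4,4)  tX=0.3800 tY=0.5081  stride 1/|dx|=2.0000 1/|dy|=1.1547
    cross x-line → (5,4), t=0.3800
    cross y-line → (5,5), t=0.5081 (wall)
  → r_3 = 0.5081
beam 4: φ=135°, α=150°
  d=(-0.8660,0.5000)  start (4,4)  tX=0.9353 tY=0.8800  stride 1/|dx|=1.1547 1/|dy|=2.0000
    cross y-line → (4,5), t=0.8800 (wall)
  → r_4 = 0.8800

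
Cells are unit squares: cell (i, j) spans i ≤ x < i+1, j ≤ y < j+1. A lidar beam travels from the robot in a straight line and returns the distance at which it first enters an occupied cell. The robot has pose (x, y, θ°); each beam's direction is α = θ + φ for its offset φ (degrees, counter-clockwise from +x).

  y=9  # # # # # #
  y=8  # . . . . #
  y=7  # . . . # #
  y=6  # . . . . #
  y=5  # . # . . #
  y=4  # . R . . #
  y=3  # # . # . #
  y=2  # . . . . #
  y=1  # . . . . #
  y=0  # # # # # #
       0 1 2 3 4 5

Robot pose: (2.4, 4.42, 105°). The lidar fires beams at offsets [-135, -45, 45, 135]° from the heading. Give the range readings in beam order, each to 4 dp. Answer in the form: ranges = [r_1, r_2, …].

ranges = [0.8400, 0.6697, 1.6166, 0.8000]

beam 1: φ=-135°, α=330°
  d=(0.8660,-0.5000)  start (2,4)  tX=0.6928 tY=0.8400  stride 1/|dx|=1.1547 1/|dy|=2.0000
    cross x-line → (3,4), t=0.6928
    cross y-line → (3,3), t=0.8400 (wall)
  → r_1 = 0.8400
beam 2: φ=-45°, α=60°
  d=(0.5000,0.8660)  start (2,4)  tX=1.2000 tY=0.6697  stride 1/|dx|=2.0000 1/|dy|=1.1547
    cross y-line → (2,5), t=0.6697 (wall)
  → r_2 = 0.6697
beam 3: φ=45°, α=150°
  d=(-0.8660,0.5000)  start (2,4)  tX=0.4619 tY=1.1600  stride 1/|dx|=1.1547 1/|dy|=2.0000
    cross x-line → (1,4), t=0.4619
    cross y-line → (1,5), t=1.1600
    cross x-line → (0,5), t=1.6166 (wall)
  → r_3 = 1.6166
beam 4: φ=135°, α=240°
  d=(-0.5000,-0.8660)  start (2,4)  tX=0.8000 tY=0.4850  stride 1/|dx|=2.0000 1/|dy|=1.1547
    cross y-line → (2,3), t=0.4850
    cross x-line → (1,3), t=0.8000 (wall)
  → r_4 = 0.8000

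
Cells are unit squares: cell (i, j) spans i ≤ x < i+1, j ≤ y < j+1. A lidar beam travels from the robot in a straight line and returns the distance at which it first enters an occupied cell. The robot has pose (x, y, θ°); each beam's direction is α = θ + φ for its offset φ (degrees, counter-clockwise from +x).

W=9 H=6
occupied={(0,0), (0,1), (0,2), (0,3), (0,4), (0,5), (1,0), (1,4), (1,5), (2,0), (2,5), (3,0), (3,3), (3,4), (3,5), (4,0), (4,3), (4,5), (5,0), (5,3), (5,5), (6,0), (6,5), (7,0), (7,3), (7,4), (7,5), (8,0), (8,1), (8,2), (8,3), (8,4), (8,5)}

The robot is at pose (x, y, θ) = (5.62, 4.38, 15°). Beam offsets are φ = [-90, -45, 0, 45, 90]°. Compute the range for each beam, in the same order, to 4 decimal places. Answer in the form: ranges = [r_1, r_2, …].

beam 1: φ=-90°, α=285°
  d=(0.2588,-0.9659)  start (5,4)  tX=1.4682 tY=0.3934  stride 1/|dx|=3.8637 1/|dy|=1.0353
    cross y-line → (5,3), t=0.3934 (wall)
  → r_1 = 0.3934
beam 2: φ=-45°, α=330°
  d=(0.8660,-0.5000)  start (5,4)  tX=0.4388 tY=0.7600  stride 1/|dx|=1.1547 1/|dy|=2.0000
    cross x-line → (6,4), t=0.4388
    cross y-line → (6,3), t=0.7600
    cross x-line → (7,3), t=1.5935 (wall)
  → r_2 = 1.5935
beam 3: φ=0°, α=15°
  d=(0.9659,0.2588)  start (5,4)  tX=0.3934 tY=2.3955  stride 1/|dx|=1.0353 1/|dy|=3.8637
    cross x-line → (6,4), t=0.3934
    cross x-line → (7,4), t=1.4287 (wall)
  → r_3 = 1.4287
beam 4: φ=45°, α=60°
  d=(0.5000,0.8660)  start (5,4)  tX=0.7600 tY=0.7159  stride 1/|dx|=2.0000 1/|dy|=1.1547
    cross y-line → (5,5), t=0.7159 (wall)
  → r_4 = 0.7159
beam 5: φ=90°, α=105°
  d=(-0.2588,0.9659)  start (5,4)  tX=2.3955 tY=0.6419  stride 1/|dx|=3.8637 1/|dy|=1.0353
    cross y-line → (5,5), t=0.6419 (wall)
  → r_5 = 0.6419

ranges = [0.3934, 1.5935, 1.4287, 0.7159, 0.6419]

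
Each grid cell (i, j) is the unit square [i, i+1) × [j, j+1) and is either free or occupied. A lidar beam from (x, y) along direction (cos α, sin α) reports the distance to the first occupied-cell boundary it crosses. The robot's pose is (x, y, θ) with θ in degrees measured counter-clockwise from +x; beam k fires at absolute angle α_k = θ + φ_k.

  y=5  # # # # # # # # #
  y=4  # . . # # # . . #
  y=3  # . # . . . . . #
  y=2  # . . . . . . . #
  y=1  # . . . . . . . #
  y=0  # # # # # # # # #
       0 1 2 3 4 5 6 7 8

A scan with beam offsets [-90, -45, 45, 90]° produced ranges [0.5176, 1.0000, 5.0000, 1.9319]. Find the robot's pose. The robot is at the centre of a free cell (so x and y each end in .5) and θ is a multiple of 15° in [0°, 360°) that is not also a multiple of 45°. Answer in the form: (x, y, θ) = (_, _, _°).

(x, y, θ) = (7.5, 1.5, 105°)

Candidates: 24 free-cell centres × 16 headings = 384 poses. Raycast each; keep the one whose scan matches to 4 dp.
  (2.5, 4.5, 120°): beam 1 = 0.5774 ≠ 0.5176 ✗
  (6.5, 3.5, 210°): beam 1 = 1.0000 ≠ 0.5176 ✗
  (1.5, 1.5, 210°): beam 1 = 1.0000 ≠ 0.5176 ✗
  …
  (7.5, 1.5, 105°): r_1=0.5176, r_2=1.0000, r_3=5.0000, r_4=1.9319 — all match ✓
No second candidate reproduces the full scan.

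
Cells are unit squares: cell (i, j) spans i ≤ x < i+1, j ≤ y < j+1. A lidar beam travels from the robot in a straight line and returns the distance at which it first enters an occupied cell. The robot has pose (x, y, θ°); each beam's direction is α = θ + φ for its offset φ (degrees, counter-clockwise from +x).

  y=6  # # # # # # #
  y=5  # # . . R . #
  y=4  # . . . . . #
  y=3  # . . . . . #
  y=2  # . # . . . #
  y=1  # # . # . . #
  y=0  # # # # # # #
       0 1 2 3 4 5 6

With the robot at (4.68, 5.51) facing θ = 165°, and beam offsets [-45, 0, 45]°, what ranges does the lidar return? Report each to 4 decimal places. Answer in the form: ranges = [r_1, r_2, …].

beam 1: φ=-45°, α=120°
  cosα=-0.5000 sinα=0.8660 | (4,5) | tMaxX 1.3600 tMaxY 0.5658 | tΔX 2.0000 tΔY 1.1547
    t=0.5658 [y] (4,6) — stop
  → r_1 = 0.5658
beam 2: φ=0°, α=165°
  cosα=-0.9659 sinα=0.2588 | (4,5) | tMaxX 0.7040 tMaxY 1.8932 | tΔX 1.0353 tΔY 3.8637
    t=0.7040 [x] (3,5)
    t=1.7393 [x] (2,5)
    t=1.8932 [y] (2,6) — stop
  → r_2 = 1.8932
beam 3: φ=45°, α=210°
  cosα=-0.8660 sinα=-0.5000 | (4,5) | tMaxX 0.7852 tMaxY 1.0200 | tΔX 1.1547 tΔY 2.0000
    t=0.7852 [x] (3,5)
    t=1.0200 [y] (3,4)
    t=1.9399 [x] (2,4)
    t=3.0200 [y] (2,3)
    t=3.0946 [x] (1,3)
    t=4.2493 [x] (0,3) — stop
  → r_3 = 4.2493

ranges = [0.5658, 1.8932, 4.2493]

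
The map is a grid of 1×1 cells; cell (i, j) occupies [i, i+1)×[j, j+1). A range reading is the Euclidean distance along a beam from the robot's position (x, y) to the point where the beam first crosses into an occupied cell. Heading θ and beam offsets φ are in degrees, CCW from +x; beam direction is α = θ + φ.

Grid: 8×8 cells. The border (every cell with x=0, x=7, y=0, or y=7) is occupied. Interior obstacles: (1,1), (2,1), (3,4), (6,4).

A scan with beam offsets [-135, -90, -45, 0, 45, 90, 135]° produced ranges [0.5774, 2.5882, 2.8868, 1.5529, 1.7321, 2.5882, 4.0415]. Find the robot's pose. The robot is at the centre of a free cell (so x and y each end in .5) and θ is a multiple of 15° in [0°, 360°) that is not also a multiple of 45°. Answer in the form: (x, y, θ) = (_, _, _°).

(x, y, θ) = (2.5, 4.5, 165°)

Enumerate (i+0.5, j+0.5, θ) over the 32 free cells and 16 admissible headings. For each, cast all 7 beams and compare to the given ranges.
  (3.5, 6.5, 60°): beam 1 = 1.5529 ≠ 0.5774 ✗
  (4.5, 2.5, 120°): beam 1 = 2.5882 ≠ 0.5774 ✗
  (4.5, 1.5, 60°): beam 1 = 0.5176 ≠ 0.5774 ✗
  …
  (2.5, 4.5, 165°): r_1=0.5774, r_2=2.5882, r_3=2.8868, r_4=1.5529, r_5=1.7321, r_6=2.5882, r_7=4.0415 — all match ✓
No second candidate reproduces the full scan.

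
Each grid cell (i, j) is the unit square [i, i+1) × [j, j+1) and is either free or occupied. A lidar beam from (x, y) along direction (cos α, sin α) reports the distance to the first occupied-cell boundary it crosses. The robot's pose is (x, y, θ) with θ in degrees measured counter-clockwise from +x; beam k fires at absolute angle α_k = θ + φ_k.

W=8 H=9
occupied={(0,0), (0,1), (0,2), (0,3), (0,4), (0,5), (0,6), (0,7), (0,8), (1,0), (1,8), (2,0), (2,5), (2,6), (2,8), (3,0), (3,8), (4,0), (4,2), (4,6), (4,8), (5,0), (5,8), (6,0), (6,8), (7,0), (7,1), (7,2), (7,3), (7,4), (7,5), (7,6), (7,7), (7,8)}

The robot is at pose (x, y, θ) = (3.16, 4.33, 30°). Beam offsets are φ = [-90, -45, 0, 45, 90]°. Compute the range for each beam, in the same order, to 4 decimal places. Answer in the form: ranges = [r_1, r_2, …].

ranges = [1.6800, 3.9755, 4.4341, 3.7995, 0.7736]

beam 1: φ=-90°, α=300°
  cosα=0.5000 sinα=-0.8660 | (3,4) | tMaxX 1.6800 tMaxY 0.3811 | tΔX 2.0000 tΔY 1.1547
    t=0.3811 [y] (3,3)
    t=1.5358 [y] (3,2)
    t=1.6800 [x] (4,2) — stop
  → r_1 = 1.6800
beam 2: φ=-45°, α=345°
  cosα=0.9659 sinα=-0.2588 | (3,4) | tMaxX 0.8696 tMaxY 1.2750 | tΔX 1.0353 tΔY 3.8637
    t=0.8696 [x] (4,4)
    t=1.2750 [y] (4,3)
    t=1.9049 [x] (5,3)
    t=2.9402 [x] (6,3)
    t=3.9755 [x] (7,3) — stop
  → r_2 = 3.9755
beam 3: φ=0°, α=30°
  cosα=0.8660 sinα=0.5000 | (3,4) | tMaxX 0.9699 tMaxY 1.3400 | tΔX 1.1547 tΔY 2.0000
    t=0.9699 [x] (4,4)
    t=1.3400 [y] (4,5)
    t=2.1246 [x] (5,5)
    t=3.2793 [x] (6,5)
    t=3.3400 [y] (6,6)
    t=4.4341 [x] (7,6) — stop
  → r_3 = 4.4341
beam 4: φ=45°, α=75°
  cosα=0.2588 sinα=0.9659 | (3,4) | tMaxX 3.2455 tMaxY 0.6936 | tΔX 3.8637 tΔY 1.0353
    t=0.6936 [y] (3,5)
    t=1.7289 [y] (3,6)
    t=2.7642 [y] (3,7)
    t=3.2455 [x] (4,7)
    t=3.7995 [y] (4,8) — stop
  → r_4 = 3.7995
beam 5: φ=90°, α=120°
  cosα=-0.5000 sinα=0.8660 | (3,4) | tMaxX 0.3200 tMaxY 0.7736 | tΔX 2.0000 tΔY 1.1547
    t=0.3200 [x] (2,4)
    t=0.7736 [y] (2,5) — stop
  → r_5 = 0.7736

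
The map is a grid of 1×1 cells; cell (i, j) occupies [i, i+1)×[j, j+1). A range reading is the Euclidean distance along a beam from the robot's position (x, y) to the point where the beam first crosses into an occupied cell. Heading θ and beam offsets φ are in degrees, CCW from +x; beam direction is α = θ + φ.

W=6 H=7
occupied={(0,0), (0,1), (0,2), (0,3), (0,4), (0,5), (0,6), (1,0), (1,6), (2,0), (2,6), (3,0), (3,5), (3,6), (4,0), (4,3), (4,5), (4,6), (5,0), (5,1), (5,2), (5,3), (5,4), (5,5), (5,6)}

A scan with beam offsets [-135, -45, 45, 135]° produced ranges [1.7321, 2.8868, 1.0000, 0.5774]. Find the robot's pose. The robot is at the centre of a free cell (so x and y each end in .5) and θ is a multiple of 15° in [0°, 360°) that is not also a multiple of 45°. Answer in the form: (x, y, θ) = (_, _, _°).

Candidates: 17 free-cell centres × 16 headings = 272 poses. Raycast each; keep the one whose scan matches to 4 dp.
  (3.5, 1.5, 210°): beam 1 = 1.9319 ≠ 1.7321 ✗
  (4.5, 1.5, 105°): beam 1 = 0.5774 ≠ 1.7321 ✗
  (3.5, 1.5, 285°): beam 1 = 2.8868 ≠ 1.7321 ✗
  …
  (1.5, 2.5, 75°): r_1=1.7321, r_2=2.8868, r_3=1.0000, r_4=0.5774 — all match ✓
Only this pose fits every beam.

(x, y, θ) = (1.5, 2.5, 75°)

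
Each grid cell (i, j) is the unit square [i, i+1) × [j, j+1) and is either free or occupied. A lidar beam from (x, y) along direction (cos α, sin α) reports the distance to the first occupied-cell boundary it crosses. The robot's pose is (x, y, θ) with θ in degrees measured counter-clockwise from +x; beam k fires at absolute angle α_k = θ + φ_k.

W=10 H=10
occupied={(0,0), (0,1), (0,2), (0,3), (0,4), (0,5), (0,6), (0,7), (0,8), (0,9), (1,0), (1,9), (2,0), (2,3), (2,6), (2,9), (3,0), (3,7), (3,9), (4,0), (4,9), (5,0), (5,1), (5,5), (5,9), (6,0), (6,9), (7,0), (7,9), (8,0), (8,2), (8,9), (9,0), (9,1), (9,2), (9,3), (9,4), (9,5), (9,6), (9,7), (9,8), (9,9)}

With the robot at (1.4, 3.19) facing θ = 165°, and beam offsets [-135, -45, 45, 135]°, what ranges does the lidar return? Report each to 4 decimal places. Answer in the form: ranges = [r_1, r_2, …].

beam 1: φ=-135°, α=30°
  d=(0.8660,0.5000)  start (1,3)  tX=0.6928 tY=1.6200  stride 1/|dx|=1.1547 1/|dy|=2.0000
    cross x-line → (2,3), t=0.6928 (wall)
  → r_1 = 0.6928
beam 2: φ=-45°, α=120°
  d=(-0.5000,0.8660)  start (1,3)  tX=0.8000 tY=0.9353  stride 1/|dx|=2.0000 1/|dy|=1.1547
    cross x-line → (0,3), t=0.8000 (wall)
  → r_2 = 0.8000
beam 3: φ=45°, α=210°
  d=(-0.8660,-0.5000)  start (1,3)  tX=0.4619 tY=0.3800  stride 1/|dx|=1.1547 1/|dy|=2.0000
    cross y-line → (1,2), t=0.3800
    cross x-line → (0,2), t=0.4619 (wall)
  → r_3 = 0.4619
beam 4: φ=135°, α=300°
  d=(0.5000,-0.8660)  start (1,3)  tX=1.2000 tY=0.2194  stride 1/|dx|=2.0000 1/|dy|=1.1547
    cross y-line → (1,2), t=0.2194
    cross x-line → (2,2), t=1.2000
    cross y-line → (2,1), t=1.3741
    cross y-line → (2,0), t=2.5288 (wall)
  → r_4 = 2.5288

ranges = [0.6928, 0.8000, 0.4619, 2.5288]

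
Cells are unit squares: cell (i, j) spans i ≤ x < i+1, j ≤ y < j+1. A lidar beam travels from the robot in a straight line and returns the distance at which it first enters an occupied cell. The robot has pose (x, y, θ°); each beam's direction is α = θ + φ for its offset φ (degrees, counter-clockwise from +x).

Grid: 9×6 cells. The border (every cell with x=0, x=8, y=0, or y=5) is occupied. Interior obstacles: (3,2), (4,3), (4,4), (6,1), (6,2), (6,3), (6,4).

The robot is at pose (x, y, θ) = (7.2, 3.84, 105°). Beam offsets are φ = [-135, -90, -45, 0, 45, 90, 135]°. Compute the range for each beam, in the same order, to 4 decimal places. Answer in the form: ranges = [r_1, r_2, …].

beam 1: φ=-135°, α=330°
  cosα=0.8660 sinα=-0.5000 | (7,3) | tMaxX 0.9238 tMaxY 1.6800 | tΔX 1.1547 tΔY 2.0000
    t=0.9238 [x] (8,3) — stop
  → r_1 = 0.9238
beam 2: φ=-90°, α=15°
  cosα=0.9659 sinα=0.2588 | (7,3) | tMaxX 0.8282 tMaxY 0.6182 | tΔX 1.0353 tΔY 3.8637
    t=0.6182 [y] (7,4)
    t=0.8282 [x] (8,4) — stop
  → r_2 = 0.8282
beam 3: φ=-45°, α=60°
  cosα=0.5000 sinα=0.8660 | (7,3) | tMaxX 1.6000 tMaxY 0.1848 | tΔX 2.0000 tΔY 1.1547
    t=0.1848 [y] (7,4)
    t=1.3395 [y] (7,5) — stop
  → r_3 = 1.3395
beam 4: φ=0°, α=105°
  cosα=-0.2588 sinα=0.9659 | (7,3) | tMaxX 0.7727 tMaxY 0.1656 | tΔX 3.8637 tΔY 1.0353
    t=0.1656 [y] (7,4)
    t=0.7727 [x] (6,4) — stop
  → r_4 = 0.7727
beam 5: φ=45°, α=150°
  cosα=-0.8660 sinα=0.5000 | (7,3) | tMaxX 0.2309 tMaxY 0.3200 | tΔX 1.1547 tΔY 2.0000
    t=0.2309 [x] (6,3) — stop
  → r_5 = 0.2309
beam 6: φ=90°, α=195°
  cosα=-0.9659 sinα=-0.2588 | (7,3) | tMaxX 0.2071 tMaxY 3.2455 | tΔX 1.0353 tΔY 3.8637
    t=0.2071 [x] (6,3) — stop
  → r_6 = 0.2071
beam 7: φ=135°, α=240°
  cosα=-0.5000 sinα=-0.8660 | (7,3) | tMaxX 0.4000 tMaxY 0.9699 | tΔX 2.0000 tΔY 1.1547
    t=0.4000 [x] (6,3) — stop
  → r_7 = 0.4000

ranges = [0.9238, 0.8282, 1.3395, 0.7727, 0.2309, 0.2071, 0.4000]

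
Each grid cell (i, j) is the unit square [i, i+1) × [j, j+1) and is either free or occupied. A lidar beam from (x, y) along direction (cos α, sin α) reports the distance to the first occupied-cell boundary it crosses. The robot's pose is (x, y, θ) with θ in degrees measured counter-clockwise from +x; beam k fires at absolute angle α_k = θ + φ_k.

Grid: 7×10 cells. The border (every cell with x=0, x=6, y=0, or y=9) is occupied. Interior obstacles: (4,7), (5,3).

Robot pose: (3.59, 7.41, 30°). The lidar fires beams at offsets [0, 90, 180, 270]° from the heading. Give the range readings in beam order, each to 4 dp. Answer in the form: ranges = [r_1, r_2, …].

ranges = [0.4734, 1.8360, 2.9907, 3.9375]

beam 1: φ=0°, α=30°
  cosα=0.8660 sinα=0.5000 | (3,7) | tMaxX 0.4734 tMaxY 1.1800 | tΔX 1.1547 tΔY 2.0000
    t=0.4734 [x] (4,7) — stop
  → r_1 = 0.4734
beam 2: φ=90°, α=120°
  cosα=-0.5000 sinα=0.8660 | (3,7) | tMaxX 1.1800 tMaxY 0.6813 | tΔX 2.0000 tΔY 1.1547
    t=0.6813 [y] (3,8)
    t=1.1800 [x] (2,8)
    t=1.8360 [y] (2,9) — stop
  → r_2 = 1.8360
beam 3: φ=180°, α=210°
  cosα=-0.8660 sinα=-0.5000 | (3,7) | tMaxX 0.6813 tMaxY 0.8200 | tΔX 1.1547 tΔY 2.0000
    t=0.6813 [x] (2,7)
    t=0.8200 [y] (2,6)
    t=1.8360 [x] (1,6)
    t=2.8200 [y] (1,5)
    t=2.9907 [x] (0,5) — stop
  → r_3 = 2.9907
beam 4: φ=270°, α=300°
  cosα=0.5000 sinα=-0.8660 | (3,7) | tMaxX 0.8200 tMaxY 0.4734 | tΔX 2.0000 tΔY 1.1547
    t=0.4734 [y] (3,6)
    t=0.8200 [x] (4,6)
    t=1.6281 [y] (4,5)
    t=2.7828 [y] (4,4)
    t=2.8200 [x] (5,4)
    t=3.9375 [y] (5,3) — stop
  → r_4 = 3.9375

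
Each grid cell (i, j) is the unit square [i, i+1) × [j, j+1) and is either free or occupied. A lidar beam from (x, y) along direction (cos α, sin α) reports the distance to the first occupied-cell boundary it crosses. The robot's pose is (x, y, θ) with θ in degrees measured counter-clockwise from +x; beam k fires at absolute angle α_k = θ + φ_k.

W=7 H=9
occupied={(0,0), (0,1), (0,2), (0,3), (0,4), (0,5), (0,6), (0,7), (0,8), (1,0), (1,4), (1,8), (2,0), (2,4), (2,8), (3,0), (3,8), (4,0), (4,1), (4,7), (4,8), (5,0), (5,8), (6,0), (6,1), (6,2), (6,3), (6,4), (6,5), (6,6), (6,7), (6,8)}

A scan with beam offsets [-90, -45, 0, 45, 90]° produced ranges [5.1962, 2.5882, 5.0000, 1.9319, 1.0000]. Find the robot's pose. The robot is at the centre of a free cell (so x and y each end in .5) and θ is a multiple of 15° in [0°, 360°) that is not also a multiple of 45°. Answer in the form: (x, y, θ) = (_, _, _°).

(x, y, θ) = (5.5, 3.5, 210°)

The pose lattice has 31·16 = 496 candidates. Test each by forward raycasting.
  (1.5, 6.5, 120°): beam 1 = 2.8868 ≠ 5.1962 ✗
  (1.5, 6.5, 105°): beam 1 = 2.5882 ≠ 5.1962 ✗
  (3.5, 7.5, 75°): beam 1 = 0.5176 ≠ 5.1962 ✗
  …
  (5.5, 3.5, 210°): r_1=5.1962, r_2=2.5882, r_3=5.0000, r_4=1.9319, r_5=1.0000 — all match ✓
Only this pose fits every beam.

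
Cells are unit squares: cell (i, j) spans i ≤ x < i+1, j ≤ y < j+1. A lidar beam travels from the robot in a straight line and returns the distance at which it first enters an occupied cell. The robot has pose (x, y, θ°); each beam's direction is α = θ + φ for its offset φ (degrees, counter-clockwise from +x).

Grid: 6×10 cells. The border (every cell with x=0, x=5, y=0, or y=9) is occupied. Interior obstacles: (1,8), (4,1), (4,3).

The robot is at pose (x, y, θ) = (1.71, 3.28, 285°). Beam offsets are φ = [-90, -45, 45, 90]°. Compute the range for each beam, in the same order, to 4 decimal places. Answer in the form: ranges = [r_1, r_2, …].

beam 1: φ=-90°, α=195°
  d=(-0.9659,-0.2588)  start (1,3)  tX=0.7350 tY=1.0818  stride 1/|dx|=1.0353 1/|dy|=3.8637
    cross x-line → (0,3), t=0.7350 (wall)
  → r_1 = 0.7350
beam 2: φ=-45°, α=240°
  d=(-0.5000,-0.8660)  start (1,3)  tX=1.4200 tY=0.3233  stride 1/|dx|=2.0000 1/|dy|=1.1547
    cross y-line → (1,2), t=0.3233
    cross x-line → (0,2), t=1.4200 (wall)
  → r_2 = 1.4200
beam 3: φ=45°, α=330°
  d=(0.8660,-0.5000)  start (1,3)  tX=0.3349 tY=0.5600  stride 1/|dx|=1.1547 1/|dy|=2.0000
    cross x-line → (2,3), t=0.3349
    cross y-line → (2,2), t=0.5600
    cross x-line → (3,2), t=1.4896
    cross y-line → (3,1), t=2.5600
    cross x-line → (4,1), t=2.6443 (wall)
  → r_3 = 2.6443
beam 4: φ=90°, α=15°
  d=(0.9659,0.2588)  start (1,3)  tX=0.3002 tY=2.7819  stride 1/|dx|=1.0353 1/|dy|=3.8637
    cross x-line → (2,3), t=0.3002
    cross x-line → (3,3), t=1.3355
    cross x-line → (4,3), t=2.3708 (wall)
  → r_4 = 2.3708

ranges = [0.7350, 1.4200, 2.6443, 2.3708]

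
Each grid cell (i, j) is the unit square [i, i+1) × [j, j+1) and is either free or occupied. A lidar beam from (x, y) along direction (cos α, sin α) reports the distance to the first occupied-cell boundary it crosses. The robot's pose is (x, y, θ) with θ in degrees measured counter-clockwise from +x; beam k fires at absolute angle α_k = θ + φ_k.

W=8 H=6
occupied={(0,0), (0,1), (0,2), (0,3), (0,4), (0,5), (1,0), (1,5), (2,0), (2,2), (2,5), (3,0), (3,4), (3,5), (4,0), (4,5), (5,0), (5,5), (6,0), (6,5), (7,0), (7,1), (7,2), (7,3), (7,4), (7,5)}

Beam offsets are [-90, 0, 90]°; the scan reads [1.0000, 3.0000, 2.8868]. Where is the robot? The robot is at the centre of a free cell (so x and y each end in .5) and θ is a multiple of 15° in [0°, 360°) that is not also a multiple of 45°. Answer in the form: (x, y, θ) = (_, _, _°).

Enumerate (i+0.5, j+0.5, θ) over the 22 free cells and 16 admissible headings. For each, cast all 3 beams and compare to the given ranges.
  (6.5, 1.5, 330°): beam 1 = 0.5774 ≠ 1.0000 ✗
  (5.5, 3.5, 210°): beam 1 = 1.7321 ≠ 1.0000 ✗
  (2.5, 4.5, 120°): beam 1 = 0.5774 ≠ 1.0000 ✗
  …
  (5.5, 1.5, 60°): r_1=1.0000, r_2=3.0000, r_3=2.8868 — all match ✓
Unique over the lattice → pose = (5.5, 1.5, 60°).

(x, y, θ) = (5.5, 1.5, 60°)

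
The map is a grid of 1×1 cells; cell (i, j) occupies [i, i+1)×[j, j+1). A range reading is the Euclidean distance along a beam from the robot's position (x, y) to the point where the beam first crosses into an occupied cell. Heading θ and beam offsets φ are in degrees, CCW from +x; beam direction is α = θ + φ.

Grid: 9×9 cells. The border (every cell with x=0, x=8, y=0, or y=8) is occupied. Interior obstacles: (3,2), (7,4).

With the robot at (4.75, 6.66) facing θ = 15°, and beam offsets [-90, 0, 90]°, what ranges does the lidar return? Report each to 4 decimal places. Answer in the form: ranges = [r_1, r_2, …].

beam 1: φ=-90°, α=285°
  d=(0.2588,-0.9659)  start (4,6)  tX=0.9659 tY=0.6833  stride 1/|dx|=3.8637 1/|dy|=1.0353
    cross y-line → (4,5), t=0.6833
    cross x-line → (5,5), t=0.9659
    cross y-line → (5,4), t=1.7186
    cross y-line → (5,3), t=2.7538
    cross y-line → (5,2), t=3.7891
    cross y-line → (5,1), t=4.8244
    cross x-line → (6,1), t=4.8296
    cross y-line → (6,0), t=5.8597 (wall)
  → r_1 = 5.8597
beam 2: φ=0°, α=15°
  d=(0.9659,0.2588)  start (4,6)  tX=0.2588 tY=1.3137  stride 1/|dx|=1.0353 1/|dy|=3.8637
    cross x-line → (5,6), t=0.2588
    cross x-line → (6,6), t=1.2941
    cross y-line → (6,7), t=1.3137
    cross x-line → (7,7), t=2.3294
    cross x-line → (8,7), t=3.3646 (wall)
  → r_2 = 3.3646
beam 3: φ=90°, α=105°
  d=(-0.2588,0.9659)  start (4,6)  tX=2.8978 tY=0.3520  stride 1/|dx|=3.8637 1/|dy|=1.0353
    cross y-line → (4,7), t=0.3520
    cross y-line → (4,8), t=1.3873 (wall)
  → r_3 = 1.3873

ranges = [5.8597, 3.3646, 1.3873]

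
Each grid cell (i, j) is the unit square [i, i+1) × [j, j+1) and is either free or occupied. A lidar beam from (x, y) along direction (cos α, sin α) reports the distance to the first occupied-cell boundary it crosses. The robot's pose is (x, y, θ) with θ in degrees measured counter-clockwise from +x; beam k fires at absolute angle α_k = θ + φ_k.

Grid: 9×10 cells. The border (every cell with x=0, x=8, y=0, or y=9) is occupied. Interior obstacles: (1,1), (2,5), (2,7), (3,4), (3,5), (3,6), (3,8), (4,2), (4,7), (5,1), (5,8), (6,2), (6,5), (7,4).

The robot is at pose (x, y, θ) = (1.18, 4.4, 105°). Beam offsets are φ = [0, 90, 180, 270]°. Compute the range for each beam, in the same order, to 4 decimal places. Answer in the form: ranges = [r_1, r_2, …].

ranges = [0.6955, 0.1863, 2.4847, 1.8842]

beam 1: φ=0°, α=105°
  cosα=-0.2588 sinα=0.9659 | (1,4) | tMaxX 0.6955 tMaxY 0.6212 | tΔX 3.8637 tΔY 1.0353
    t=0.6212 [y] (1,5)
    t=0.6955 [x] (0,5) — stop
  → r_1 = 0.6955
beam 2: φ=90°, α=195°
  cosα=-0.9659 sinα=-0.2588 | (1,4) | tMaxX 0.1863 tMaxY 1.5455 | tΔX 1.0353 tΔY 3.8637
    t=0.1863 [x] (0,4) — stop
  → r_2 = 0.1863
beam 3: φ=180°, α=285°
  cosα=0.2588 sinα=-0.9659 | (1,4) | tMaxX 3.1682 tMaxY 0.4141 | tΔX 3.8637 tΔY 1.0353
    t=0.4141 [y] (1,3)
    t=1.4494 [y] (1,2)
    t=2.4847 [y] (1,1) — stop
  → r_3 = 2.4847
beam 4: φ=270°, α=15°
  cosα=0.9659 sinα=0.2588 | (1,4) | tMaxX 0.8489 tMaxY 2.3182 | tΔX 1.0353 tΔY 3.8637
    t=0.8489 [x] (2,4)
    t=1.8842 [x] (3,4) — stop
  → r_4 = 1.8842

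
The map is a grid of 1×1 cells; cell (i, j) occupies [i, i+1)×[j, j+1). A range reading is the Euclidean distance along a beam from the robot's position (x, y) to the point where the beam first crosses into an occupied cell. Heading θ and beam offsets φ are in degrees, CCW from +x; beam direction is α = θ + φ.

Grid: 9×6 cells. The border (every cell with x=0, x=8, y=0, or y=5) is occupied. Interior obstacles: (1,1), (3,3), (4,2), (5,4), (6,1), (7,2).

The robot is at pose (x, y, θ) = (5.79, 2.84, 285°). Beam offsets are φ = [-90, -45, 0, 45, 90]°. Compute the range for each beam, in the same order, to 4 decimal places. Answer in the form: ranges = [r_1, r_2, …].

beam 1: φ=-90°, α=195°
  cosα=-0.9659 sinα=-0.2588 | (5,2) | tMaxX 0.8179 tMaxY 3.2455 | tΔX 1.0353 tΔY 3.8637
    t=0.8179 [x] (4,2) — stop
  → r_1 = 0.8179
beam 2: φ=-45°, α=240°
  cosα=-0.5000 sinα=-0.8660 | (5,2) | tMaxX 1.5800 tMaxY 0.9699 | tΔX 2.0000 tΔY 1.1547
    t=0.9699 [y] (5,1)
    t=1.5800 [x] (4,1)
    t=2.1246 [y] (4,0) — stop
  → r_2 = 2.1246
beam 3: φ=0°, α=285°
  cosα=0.2588 sinα=-0.9659 | (5,2) | tMaxX 0.8114 tMaxY 0.8696 | tΔX 3.8637 tΔY 1.0353
    t=0.8114 [x] (6,2)
    t=0.8696 [y] (6,1) — stop
  → r_3 = 0.8696
beam 4: φ=45°, α=330°
  cosα=0.8660 sinα=-0.5000 | (5,2) | tMaxX 0.2425 tMaxY 1.6800 | tΔX 1.1547 tΔY 2.0000
    t=0.2425 [x] (6,2)
    t=1.3972 [x] (7,2) — stop
  → r_4 = 1.3972
beam 5: φ=90°, α=15°
  cosα=0.9659 sinα=0.2588 | (5,2) | tMaxX 0.2174 tMaxY 0.6182 | tΔX 1.0353 tΔY 3.8637
    t=0.2174 [x] (6,2)
    t=0.6182 [y] (6,3)
    t=1.2527 [x] (7,3)
    t=2.2880 [x] (8,3) — stop
  → r_5 = 2.2880

ranges = [0.8179, 2.1246, 0.8696, 1.3972, 2.2880]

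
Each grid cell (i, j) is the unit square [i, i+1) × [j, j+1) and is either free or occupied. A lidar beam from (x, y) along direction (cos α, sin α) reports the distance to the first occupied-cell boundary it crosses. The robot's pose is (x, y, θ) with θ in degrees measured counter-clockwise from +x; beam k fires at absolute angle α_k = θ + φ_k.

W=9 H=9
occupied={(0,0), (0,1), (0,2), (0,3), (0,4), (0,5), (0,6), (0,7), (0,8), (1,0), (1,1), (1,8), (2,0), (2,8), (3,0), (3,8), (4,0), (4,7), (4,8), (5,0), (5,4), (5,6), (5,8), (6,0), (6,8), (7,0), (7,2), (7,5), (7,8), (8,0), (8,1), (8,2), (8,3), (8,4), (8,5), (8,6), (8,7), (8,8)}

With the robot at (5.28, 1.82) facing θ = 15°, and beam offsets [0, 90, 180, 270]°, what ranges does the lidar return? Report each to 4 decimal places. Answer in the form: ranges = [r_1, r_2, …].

beam 1: φ=0°, α=15°
  cosα=0.9659 sinα=0.2588 | (5,1) | tMaxX 0.7454 tMaxY 0.6955 | tΔX 1.0353 tΔY 3.8637
    t=0.6955 [y] (5,2)
    t=0.7454 [x] (6,2)
    t=1.7807 [x] (7,2) — stop
  → r_1 = 1.7807
beam 2: φ=90°, α=105°
  cosα=-0.2588 sinα=0.9659 | (5,1) | tMaxX 1.0818 tMaxY 0.1863 | tΔX 3.8637 tΔY 1.0353
    t=0.1863 [y] (5,2)
    t=1.0818 [x] (4,2)
    t=1.2216 [y] (4,3)
    t=2.2569 [y] (4,4)
    t=3.2922 [y] (4,5)
    t=4.3275 [y] (4,6)
    t=4.9455 [x] (3,6)
    t=5.3627 [y] (3,7)
    t=6.3980 [y] (3,8) — stop
  → r_2 = 6.3980
beam 3: φ=180°, α=195°
  cosα=-0.9659 sinα=-0.2588 | (5,1) | tMaxX 0.2899 tMaxY 3.1682 | tΔX 1.0353 tΔY 3.8637
    t=0.2899 [x] (4,1)
    t=1.3252 [x] (3,1)
    t=2.3604 [x] (2,1)
    t=3.1682 [y] (2,0) — stop
  → r_3 = 3.1682
beam 4: φ=270°, α=285°
  cosα=0.2588 sinα=-0.9659 | (5,1) | tMaxX 2.7819 tMaxY 0.8489 | tΔX 3.8637 tΔY 1.0353
    t=0.8489 [y] (5,0) — stop
  → r_4 = 0.8489

ranges = [1.7807, 6.3980, 3.1682, 0.8489]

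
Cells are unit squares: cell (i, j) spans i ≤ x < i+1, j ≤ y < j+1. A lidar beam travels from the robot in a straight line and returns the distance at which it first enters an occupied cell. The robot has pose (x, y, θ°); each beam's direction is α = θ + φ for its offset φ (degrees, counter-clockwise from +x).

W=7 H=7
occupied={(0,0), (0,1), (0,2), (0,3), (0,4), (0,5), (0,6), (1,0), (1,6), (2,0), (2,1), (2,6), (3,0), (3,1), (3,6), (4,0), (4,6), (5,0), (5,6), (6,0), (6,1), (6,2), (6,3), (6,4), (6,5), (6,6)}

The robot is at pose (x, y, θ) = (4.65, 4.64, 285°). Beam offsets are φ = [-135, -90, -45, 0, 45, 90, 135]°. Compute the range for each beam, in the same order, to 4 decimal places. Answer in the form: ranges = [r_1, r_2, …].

ranges = [2.7200, 3.7788, 3.0484, 3.7684, 1.5588, 1.3976, 1.5704]

beam 1: φ=-135°, α=150°
  dir = (cos 150°, sin 150°) = (-0.8660, 0.5000); from cell (4,4)
  next x-line at t=0.7506, next y-line at t=0.7200; Δt_x=1.1547, Δt_y=2.0000
    y: enter (4,5) at t=0.7200
    x: enter (3,5) at t=0.7506
    x: enter (2,5) at t=1.9053
    y: enter (2,6) at t=2.7200 ← occupied
  → r_1 = 2.7200
beam 2: φ=-90°, α=195°
  dir = (cos 195°, sin 195°) = (-0.9659, -0.2588); from cell (4,4)
  next x-line at t=0.6729, next y-line at t=2.4728; Δt_x=1.0353, Δt_y=3.8637
    x: enter (3,4) at t=0.6729
    x: enter (2,4) at t=1.7082
    y: enter (2,3) at t=2.4728
    x: enter (1,3) at t=2.7435
    x: enter (0,3) at t=3.7788 ← occupied
  → r_2 = 3.7788
beam 3: φ=-45°, α=240°
  dir = (cos 240°, sin 240°) = (-0.5000, -0.8660); from cell (4,4)
  next x-line at t=1.3000, next y-line at t=0.7390; Δt_x=2.0000, Δt_y=1.1547
    y: enter (4,3) at t=0.7390
    x: enter (3,3) at t=1.3000
    y: enter (3,2) at t=1.8937
    y: enter (3,1) at t=3.0484 ← occupied
  → r_3 = 3.0484
beam 4: φ=0°, α=285°
  dir = (cos 285°, sin 285°) = (0.2588, -0.9659); from cell (4,4)
  next x-line at t=1.3523, next y-line at t=0.6626; Δt_x=3.8637, Δt_y=1.0353
    y: enter (4,3) at t=0.6626
    x: enter (5,3) at t=1.3523
    y: enter (5,2) at t=1.6979
    y: enter (5,1) at t=2.7331
    y: enter (5,0) at t=3.7684 ← occupied
  → r_4 = 3.7684
beam 5: φ=45°, α=330°
  dir = (cos 330°, sin 330°) = (0.8660, -0.5000); from cell (4,4)
  next x-line at t=0.4041, next y-line at t=1.2800; Δt_x=1.1547, Δt_y=2.0000
    x: enter (5,4) at t=0.4041
    y: enter (5,3) at t=1.2800
    x: enter (6,3) at t=1.5588 ← occupied
  → r_5 = 1.5588
beam 6: φ=90°, α=15°
  dir = (cos 15°, sin 15°) = (0.9659, 0.2588); from cell (4,4)
  next x-line at t=0.3623, next y-line at t=1.3909; Δt_x=1.0353, Δt_y=3.8637
    x: enter (5,4) at t=0.3623
    y: enter (5,5) at t=1.3909
    x: enter (6,5) at t=1.3976 ← occupied
  → r_6 = 1.3976
beam 7: φ=135°, α=60°
  dir = (cos 60°, sin 60°) = (0.5000, 0.8660); from cell (4,4)
  next x-line at t=0.7000, next y-line at t=0.4157; Δt_x=2.0000, Δt_y=1.1547
    y: enter (4,5) at t=0.4157
    x: enter (5,5) at t=0.7000
    y: enter (5,6) at t=1.5704 ← occupied
  → r_7 = 1.5704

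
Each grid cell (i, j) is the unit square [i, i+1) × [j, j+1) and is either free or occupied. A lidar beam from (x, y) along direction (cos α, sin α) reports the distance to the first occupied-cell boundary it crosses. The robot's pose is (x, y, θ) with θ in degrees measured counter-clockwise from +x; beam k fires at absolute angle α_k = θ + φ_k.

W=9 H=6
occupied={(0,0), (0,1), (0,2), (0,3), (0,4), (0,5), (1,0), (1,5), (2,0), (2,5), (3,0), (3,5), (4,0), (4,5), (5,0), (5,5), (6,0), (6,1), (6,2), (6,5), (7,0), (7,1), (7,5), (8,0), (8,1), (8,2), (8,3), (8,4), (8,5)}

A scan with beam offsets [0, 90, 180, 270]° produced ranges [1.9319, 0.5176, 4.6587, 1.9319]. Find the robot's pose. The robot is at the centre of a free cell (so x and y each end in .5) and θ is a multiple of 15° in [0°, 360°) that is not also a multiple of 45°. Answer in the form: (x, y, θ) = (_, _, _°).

(x, y, θ) = (5.5, 4.5, 15°)

Enumerate (i+0.5, j+0.5, θ) over the 25 free cells and 16 admissible headings. For each, cast all 4 beams and compare to the given ranges.
  (4.5, 3.5, 60°): beam 1 = 1.7321 ≠ 1.9319 ✗
  (6.5, 3.5, 255°): beam 1 = 0.5176 ≠ 1.9319 ✗
  (6.5, 4.5, 255°): beam 1 = 1.5529 ≠ 1.9319 ✗
  (5.5, 3.5, 330°): beam 1 = 1.0000 ≠ 1.9319 ✗
  …
  (5.5, 4.5, 15°): r_1=1.9319, r_2=0.5176, r_3=4.6587, r_4=1.9319 — all match ✓
No second candidate reproduces the full scan.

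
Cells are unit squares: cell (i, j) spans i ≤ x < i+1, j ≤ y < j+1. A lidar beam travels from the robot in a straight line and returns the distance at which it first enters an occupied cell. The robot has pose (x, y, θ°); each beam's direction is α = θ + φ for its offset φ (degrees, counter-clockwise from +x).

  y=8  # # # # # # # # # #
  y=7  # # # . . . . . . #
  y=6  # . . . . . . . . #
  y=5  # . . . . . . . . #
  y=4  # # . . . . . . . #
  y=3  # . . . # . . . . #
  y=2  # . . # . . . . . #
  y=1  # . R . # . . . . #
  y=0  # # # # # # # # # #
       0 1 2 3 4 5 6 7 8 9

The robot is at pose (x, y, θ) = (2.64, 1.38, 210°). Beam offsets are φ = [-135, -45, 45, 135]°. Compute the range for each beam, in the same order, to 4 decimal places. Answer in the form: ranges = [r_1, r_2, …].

ranges = [1.3909, 1.6979, 0.3934, 1.4080]

beam 1: φ=-135°, α=75°
  dir = (cos 75°, sin 75°) = (0.2588, 0.9659); from cell (2,1)
  next x-line at t=1.3909, next y-line at t=0.6419; Δt_x=3.8637, Δt_y=1.0353
    y: enter (2,2) at t=0.6419
    x: enter (3,2) at t=1.3909 ← occupied
  → r_1 = 1.3909
beam 2: φ=-45°, α=165°
  dir = (cos 165°, sin 165°) = (-0.9659, 0.2588); from cell (2,1)
  next x-line at t=0.6626, next y-line at t=2.3955; Δt_x=1.0353, Δt_y=3.8637
    x: enter (1,1) at t=0.6626
    x: enter (0,1) at t=1.6979 ← occupied
  → r_2 = 1.6979
beam 3: φ=45°, α=255°
  dir = (cos 255°, sin 255°) = (-0.2588, -0.9659); from cell (2,1)
  next x-line at t=2.4728, next y-line at t=0.3934; Δt_x=3.8637, Δt_y=1.0353
    y: enter (2,0) at t=0.3934 ← occupied
  → r_3 = 0.3934
beam 4: φ=135°, α=345°
  dir = (cos 345°, sin 345°) = (0.9659, -0.2588); from cell (2,1)
  next x-line at t=0.3727, next y-line at t=1.4682; Δt_x=1.0353, Δt_y=3.8637
    x: enter (3,1) at t=0.3727
    x: enter (4,1) at t=1.4080 ← occupied
  → r_4 = 1.4080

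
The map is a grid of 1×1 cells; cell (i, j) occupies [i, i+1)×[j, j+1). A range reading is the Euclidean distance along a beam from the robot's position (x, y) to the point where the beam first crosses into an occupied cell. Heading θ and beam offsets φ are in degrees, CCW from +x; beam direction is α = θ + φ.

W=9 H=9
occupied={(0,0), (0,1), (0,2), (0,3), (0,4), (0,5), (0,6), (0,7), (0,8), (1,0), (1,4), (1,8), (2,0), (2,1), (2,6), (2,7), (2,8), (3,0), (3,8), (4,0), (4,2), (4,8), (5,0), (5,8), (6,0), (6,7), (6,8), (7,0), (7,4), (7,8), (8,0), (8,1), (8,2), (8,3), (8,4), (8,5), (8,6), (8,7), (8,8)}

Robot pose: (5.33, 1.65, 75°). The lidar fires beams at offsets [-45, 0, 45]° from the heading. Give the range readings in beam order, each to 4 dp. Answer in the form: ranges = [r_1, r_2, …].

ranges = [3.0831, 5.5387, 0.6600]

beam 1: φ=-45°, α=30°
  cosα=0.8660 sinα=0.5000 | (5,1) | tMaxX 0.7736 tMaxY 0.7000 | tΔX 1.1547 tΔY 2.0000
    t=0.7000 [y] (5,2)
    t=0.7736 [x] (6,2)
    t=1.9283 [x] (7,2)
    t=2.7000 [y] (7,3)
    t=3.0831 [x] (8,3) — stop
  → r_1 = 3.0831
beam 2: φ=0°, α=75°
  cosα=0.2588 sinα=0.9659 | (5,1) | tMaxX 2.5887 tMaxY 0.3623 | tΔX 3.8637 tΔY 1.0353
    t=0.3623 [y] (5,2)
    t=1.3976 [y] (5,3)
    t=2.4329 [y] (5,4)
    t=2.5887 [x] (6,4)
    t=3.4682 [y] (6,5)
    t=4.5035 [y] (6,6)
    t=5.5387 [y] (6,7) — stop
  → r_2 = 5.5387
beam 3: φ=45°, α=120°
  cosα=-0.5000 sinα=0.8660 | (5,1) | tMaxX 0.6600 tMaxY 0.4041 | tΔX 2.0000 tΔY 1.1547
    t=0.4041 [y] (5,2)
    t=0.6600 [x] (4,2) — stop
  → r_3 = 0.6600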